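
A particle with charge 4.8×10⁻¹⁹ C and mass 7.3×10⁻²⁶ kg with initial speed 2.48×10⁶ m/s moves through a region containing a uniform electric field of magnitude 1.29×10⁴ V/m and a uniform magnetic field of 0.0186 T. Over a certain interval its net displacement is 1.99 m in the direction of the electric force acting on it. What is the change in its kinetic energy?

ΔKE ≈ 1.23×10⁻¹⁴ J

The magnetic force is always ⟂ v and does no work; only the electric force changes KE.
ΔKE = F_E · d = |q|E d = (4.8×10⁻¹⁹)(1.29×10⁴)(1.99) ≈ 1.23×10⁻¹⁴ J.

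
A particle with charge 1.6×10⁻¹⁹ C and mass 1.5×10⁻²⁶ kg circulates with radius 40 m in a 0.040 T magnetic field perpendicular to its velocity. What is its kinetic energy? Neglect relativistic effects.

KE ≈ 2.2×10⁻¹² J

v = |q|Br/m, then KE = ½mv² = (qBr)²/(2m).
v = (1.6×10⁻¹⁹)(0.040)(40)/1.5×10⁻²⁶ ≈ 1.707×10⁷ m/s.
KE = ½(1.5×10⁻²⁶)(1.707×10⁷)² ≈ 2.2×10⁻¹² J.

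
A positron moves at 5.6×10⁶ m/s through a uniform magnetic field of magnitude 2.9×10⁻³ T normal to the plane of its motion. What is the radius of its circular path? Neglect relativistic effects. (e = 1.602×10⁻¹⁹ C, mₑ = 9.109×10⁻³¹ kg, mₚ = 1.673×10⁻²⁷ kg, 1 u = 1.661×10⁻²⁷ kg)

r ≈ 0.011 m

The magnetic force provides the centripetal force: |q|vB = mv²/r.
r = mv/(|q|B) = (9.109×10⁻³¹)(5.6×10⁶)/((1.602×10⁻¹⁹)(2.9×10⁻³)) ≈ 0.011 m.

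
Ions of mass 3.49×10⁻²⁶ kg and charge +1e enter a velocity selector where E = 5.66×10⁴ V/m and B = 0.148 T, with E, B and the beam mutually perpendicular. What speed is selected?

For undeflected motion the electric and magnetic forces balance: qE = qvB.
v = E/B = 5.66×10⁴/0.148 = 3.82×10⁵ m/s.
The result is independent of the particle's charge and mass.

v = 3.82×10⁵ m/s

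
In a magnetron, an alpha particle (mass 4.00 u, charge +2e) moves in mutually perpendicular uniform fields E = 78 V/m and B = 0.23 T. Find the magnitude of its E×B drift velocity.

In crossed fields the guiding centre drifts at v_d = |E×B|/B² = E/B, independent of charge and mass.
v_d = 78/0.23 = 340 m/s.

v_d ≈ 340 m/s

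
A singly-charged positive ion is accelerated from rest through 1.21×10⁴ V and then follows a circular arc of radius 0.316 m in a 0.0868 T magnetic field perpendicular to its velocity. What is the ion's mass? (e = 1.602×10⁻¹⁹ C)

m ≈ 4.98×10⁻²⁷ kg

Combine |q|V = ½mv² and r = mv/(|q|B): eliminate v to get m = qB²r²/(2V).
m = (1.602×10⁻¹⁹)(0.0868)²(0.316)²/(2·1.21×10⁴) ≈ 4.98×10⁻²⁷ kg.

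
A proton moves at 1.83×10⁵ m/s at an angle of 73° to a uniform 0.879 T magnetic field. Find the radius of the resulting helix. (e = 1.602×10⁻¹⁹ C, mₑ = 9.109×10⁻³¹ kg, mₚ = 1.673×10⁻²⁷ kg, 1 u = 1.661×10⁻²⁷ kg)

v⊥ = v sinθ = 1.83×10⁵·sin73° ≈ 1.750×10⁵ m/s.
r = m v⊥/(|q|B) = (1.673×10⁻²⁷)(1.750×10⁵)/((1.602×10⁻¹⁹)(0.879)) ≈ 2.08×10⁻³ m.

r ≈ 2.08×10⁻³ m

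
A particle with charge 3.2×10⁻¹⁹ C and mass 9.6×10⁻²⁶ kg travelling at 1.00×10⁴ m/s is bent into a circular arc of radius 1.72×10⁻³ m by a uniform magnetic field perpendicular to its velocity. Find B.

From |q|vB = mv²/r, B = mv/(|q|r).
B = (9.6×10⁻²⁶)(1.00×10⁴)/((3.2×10⁻¹⁹)(1.72×10⁻³)) ≈ 1.74 T.

B ≈ 1.74 T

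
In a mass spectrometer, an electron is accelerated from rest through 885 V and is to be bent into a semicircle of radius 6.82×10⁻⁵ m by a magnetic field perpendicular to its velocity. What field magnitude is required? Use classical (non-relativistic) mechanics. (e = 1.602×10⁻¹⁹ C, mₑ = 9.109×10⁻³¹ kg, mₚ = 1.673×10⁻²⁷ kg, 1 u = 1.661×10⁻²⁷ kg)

v = √(2|q|V/m) = √(2·1.602×10⁻¹⁹·885/9.109×10⁻³¹) ≈ 1.764×10⁷ m/s.
B = mv/(|q|r) = (9.109×10⁻³¹)(1.764×10⁷)/((1.602×10⁻¹⁹)(6.82×10⁻⁵)) ≈ 1.47 T.

B ≈ 1.47 T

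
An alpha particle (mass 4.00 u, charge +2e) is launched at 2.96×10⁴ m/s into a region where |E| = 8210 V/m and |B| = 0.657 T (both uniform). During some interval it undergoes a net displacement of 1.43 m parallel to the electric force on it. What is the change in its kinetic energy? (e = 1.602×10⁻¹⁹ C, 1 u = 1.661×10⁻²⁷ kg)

The magnetic force is always ⟂ v and does no work; only the electric force changes KE.
ΔKE = F_E · d = |q|E d = (3.204×10⁻¹⁹)(8210)(1.43) ≈ 3.76×10⁻¹⁵ J.

ΔKE ≈ 3.76×10⁻¹⁵ J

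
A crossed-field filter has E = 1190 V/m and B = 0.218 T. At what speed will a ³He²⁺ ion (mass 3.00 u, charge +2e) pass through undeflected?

v = 5460 m/s

Straight-line motion ⇒ electric and magnetic forces cancel, so E = vB.
v = E/B = 1190/0.218 = 5460 m/s.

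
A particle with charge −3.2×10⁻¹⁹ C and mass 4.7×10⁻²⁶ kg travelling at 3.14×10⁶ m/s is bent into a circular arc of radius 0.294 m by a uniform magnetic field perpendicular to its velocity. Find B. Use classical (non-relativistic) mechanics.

B ≈ 1.57 T

From |q|vB = mv²/r, B = mv/(|q|r).
B = (4.7×10⁻²⁶)(3.14×10⁶)/((3.2×10⁻¹⁹)(0.294)) ≈ 1.57 T.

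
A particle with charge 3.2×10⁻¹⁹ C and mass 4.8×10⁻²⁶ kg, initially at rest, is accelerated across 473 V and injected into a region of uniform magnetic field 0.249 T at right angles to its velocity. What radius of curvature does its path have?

Acceleration: |q|V = ½mv² ⇒ v = √(2|q|V/m) = √(2·3.2×10⁻¹⁹·473/4.8×10⁻²⁶) ≈ 7.941×10⁴ m/s.
In the field: r = mv/(|q|B) = (4.8×10⁻²⁶)(7.941×10⁴)/((3.2×10⁻¹⁹)(0.249)) ≈ 0.0478 m.

r ≈ 0.0478 m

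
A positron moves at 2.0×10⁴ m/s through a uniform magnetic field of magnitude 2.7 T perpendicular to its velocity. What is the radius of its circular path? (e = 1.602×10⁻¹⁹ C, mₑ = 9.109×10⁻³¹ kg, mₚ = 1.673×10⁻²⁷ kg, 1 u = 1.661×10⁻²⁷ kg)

The magnetic force provides the centripetal force: |q|vB = mv²/r.
r = mv/(|q|B) = (9.109×10⁻³¹)(2.0×10⁴)/((1.602×10⁻¹⁹)(2.7)) ≈ 4.2×10⁻⁸ m.

r ≈ 4.2×10⁻⁸ m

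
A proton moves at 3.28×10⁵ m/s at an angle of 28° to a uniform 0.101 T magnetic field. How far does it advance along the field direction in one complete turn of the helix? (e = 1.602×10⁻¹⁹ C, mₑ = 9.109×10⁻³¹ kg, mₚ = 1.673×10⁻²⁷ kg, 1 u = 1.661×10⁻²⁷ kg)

v∥ = v cosθ = 3.28×10⁵·cos28° ≈ 2.896×10⁵ m/s.
T = 2πm/(|q|B) = 2π(1.673×10⁻²⁷)/((1.602×10⁻¹⁹)(0.101)) ≈ 6.497×10⁻⁷ s.
pitch = v∥ T = (2.896×10⁵)(6.497×10⁻⁷) ≈ 0.188 m.

p ≈ 0.188 m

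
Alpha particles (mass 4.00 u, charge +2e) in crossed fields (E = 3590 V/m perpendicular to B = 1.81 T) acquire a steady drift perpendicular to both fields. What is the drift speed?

v_d ≈ 1980 m/s

The steady drift has the magnetic force balancing the electric force, so v_d = E/B.
v_d = 3590/1.81 = 1980 m/s.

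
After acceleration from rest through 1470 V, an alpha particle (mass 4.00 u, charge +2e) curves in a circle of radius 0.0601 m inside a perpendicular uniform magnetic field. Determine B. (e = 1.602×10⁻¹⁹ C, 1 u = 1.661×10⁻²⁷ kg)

v = √(2|q|V/m) = √(2·3.204×10⁻¹⁹·1470/6.644×10⁻²⁷) ≈ 3.765×10⁵ m/s.
B = mv/(|q|r) = (6.644×10⁻²⁷)(3.765×10⁵)/((3.204×10⁻¹⁹)(0.0601)) ≈ 0.130 T.

B ≈ 0.130 T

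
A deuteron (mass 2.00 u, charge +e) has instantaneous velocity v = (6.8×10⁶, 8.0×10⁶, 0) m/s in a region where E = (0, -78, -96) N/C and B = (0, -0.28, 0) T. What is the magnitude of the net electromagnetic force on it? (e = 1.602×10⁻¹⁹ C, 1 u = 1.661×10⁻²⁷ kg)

v×B = (0, 0, -1.90×10⁶) N/C.
E + v×B = (0, -78.0, -1.90×10⁶) N/C.
F = q(E + v×B) = (1.602×10⁻¹⁹ C)·(0, -78.0, -1.90×10⁶) = (0, -1.25×10⁻¹⁷, -3.05×10⁻¹³) N.
|F| = 3.05×10⁻¹³ N.

|F| ≈ 3.05×10⁻¹³ N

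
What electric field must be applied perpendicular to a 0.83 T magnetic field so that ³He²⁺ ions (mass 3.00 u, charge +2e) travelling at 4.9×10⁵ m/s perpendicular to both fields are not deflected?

E = 4.1×10⁵ V/m

For straight-line motion qE = qvB, so E = vB.
E = 4.9×10⁵ × 0.83 = 4.1×10⁵ V/m.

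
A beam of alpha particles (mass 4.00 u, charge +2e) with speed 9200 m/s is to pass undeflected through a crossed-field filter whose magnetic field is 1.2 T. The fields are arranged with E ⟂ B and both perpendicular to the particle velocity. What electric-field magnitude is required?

E = 1.1×10⁴ V/m

For straight-line motion qE = qvB, so E = vB.
E = 9200 × 1.2 = 1.1×10⁴ V/m.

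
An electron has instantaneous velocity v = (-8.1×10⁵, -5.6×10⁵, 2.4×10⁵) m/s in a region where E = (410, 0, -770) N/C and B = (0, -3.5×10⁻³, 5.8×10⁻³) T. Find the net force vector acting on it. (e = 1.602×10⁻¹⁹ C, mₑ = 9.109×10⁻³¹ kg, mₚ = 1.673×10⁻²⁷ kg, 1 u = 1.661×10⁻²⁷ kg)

v×B = (-2410, 4700, 2840) N/C.
E + v×B = (-2000, 4700, 2060) N/C.
F = q(E + v×B) = (−1.602×10⁻¹⁹ C)·(-2000, 4700, 2060) = (3.20×10⁻¹⁶, -7.53×10⁻¹⁶, -3.31×10⁻¹⁶) N.

F ≈ (3.20×10⁻¹⁶, -7.53×10⁻¹⁶, -3.31×10⁻¹⁶) N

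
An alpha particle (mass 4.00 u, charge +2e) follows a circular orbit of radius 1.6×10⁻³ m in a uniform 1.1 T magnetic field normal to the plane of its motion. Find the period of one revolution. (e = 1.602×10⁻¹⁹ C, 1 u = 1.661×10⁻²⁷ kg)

The cyclotron period depends only on m, q, B: T = 2πm/(|q|B).
T = 2π(6.644×10⁻²⁷)/((3.204×10⁻¹⁹)(1.1)) ≈ 1.2×10⁻⁷ s.

T ≈ 1.2×10⁻⁷ s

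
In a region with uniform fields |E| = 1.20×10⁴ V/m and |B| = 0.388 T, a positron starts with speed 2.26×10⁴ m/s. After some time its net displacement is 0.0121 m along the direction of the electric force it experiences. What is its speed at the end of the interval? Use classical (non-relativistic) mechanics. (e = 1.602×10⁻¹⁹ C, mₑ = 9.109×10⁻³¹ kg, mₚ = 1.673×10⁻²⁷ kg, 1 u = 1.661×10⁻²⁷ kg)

B does no work; ΔKE = |q|E d.
½mv_f² = ½mv₀² + |q|Ed = ½(9.109×10⁻³¹)(2.26×10⁴)² + (1.602×10⁻¹⁹)(1.20×10⁴)(0.0121) ≈ 2.326×10⁻²² J + 2.326×10⁻¹⁷ J ≈ 2.326×10⁻¹⁷ J.
v_f = √(2·2.326×10⁻¹⁷/9.109×10⁻³¹) ≈ 7.15×10⁶ m/s.

v_f ≈ 7.15×10⁶ m/s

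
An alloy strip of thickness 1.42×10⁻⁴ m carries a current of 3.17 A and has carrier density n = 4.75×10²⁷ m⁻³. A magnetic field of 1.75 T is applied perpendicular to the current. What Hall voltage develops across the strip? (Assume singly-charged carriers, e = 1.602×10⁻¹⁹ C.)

V_H ≈ 5.13×10⁻⁵ V

V_H = IB/(n e t).
V_H = (3.17)(1.75)/((4.75×10²⁷)(1.602×10⁻¹⁹)(1.42×10⁻⁴)) ≈ 5.13×10⁻⁵ V.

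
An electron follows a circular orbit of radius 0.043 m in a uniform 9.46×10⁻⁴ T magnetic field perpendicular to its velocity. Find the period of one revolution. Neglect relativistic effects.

T ≈ 3.78×10⁻⁸ s

The cyclotron period depends only on m, q, B: T = 2πm/(|q|B).
T = 2π(9.109×10⁻³¹)/((1.602×10⁻¹⁹)(9.46×10⁻⁴)) ≈ 3.78×10⁻⁸ s.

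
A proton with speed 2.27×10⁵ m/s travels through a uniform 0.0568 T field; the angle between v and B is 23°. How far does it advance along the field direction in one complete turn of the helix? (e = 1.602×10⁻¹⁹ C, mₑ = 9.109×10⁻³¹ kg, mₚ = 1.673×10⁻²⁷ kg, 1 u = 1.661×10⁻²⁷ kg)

v∥ = v cosθ = 2.27×10⁵·cos23° ≈ 2.090×10⁵ m/s.
T = 2πm/(|q|B) = 2π(1.673×10⁻²⁷)/((1.602×10⁻¹⁹)(0.0568)) ≈ 1.155×10⁻⁶ s.
pitch = v∥ T = (2.090×10⁵)(1.155×10⁻⁶) ≈ 0.241 m.

p ≈ 0.241 m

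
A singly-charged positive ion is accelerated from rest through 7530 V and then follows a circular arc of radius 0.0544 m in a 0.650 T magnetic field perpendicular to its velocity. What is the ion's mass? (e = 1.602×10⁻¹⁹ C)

m ≈ 1.33×10⁻²⁶ kg

Combine |q|V = ½mv² and r = mv/(|q|B): eliminate v to get m = qB²r²/(2V).
m = (1.602×10⁻¹⁹)(0.650)²(0.0544)²/(2·7530) ≈ 1.33×10⁻²⁶ kg.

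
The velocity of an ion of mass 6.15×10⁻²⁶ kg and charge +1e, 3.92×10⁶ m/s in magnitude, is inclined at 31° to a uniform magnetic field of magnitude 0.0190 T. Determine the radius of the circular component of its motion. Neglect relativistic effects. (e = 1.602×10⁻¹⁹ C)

v⊥ = v sinθ = 3.92×10⁶·sin31° ≈ 2.019×10⁶ m/s.
r = m v⊥/(|q|B) = (6.15×10⁻²⁶)(2.019×10⁶)/((1.602×10⁻¹⁹)(0.0190)) ≈ 40.8 m.

r ≈ 40.8 m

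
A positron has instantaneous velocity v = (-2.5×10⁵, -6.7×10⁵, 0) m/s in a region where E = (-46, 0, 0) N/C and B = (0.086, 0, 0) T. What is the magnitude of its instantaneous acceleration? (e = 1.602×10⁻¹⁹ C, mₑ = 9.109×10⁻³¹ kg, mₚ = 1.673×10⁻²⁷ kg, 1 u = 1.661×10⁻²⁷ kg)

v×B = (0, 0, 5.76×10⁴) N/C.
E + v×B = (-46.0, 0, 5.76×10⁴) N/C.
F = q(E + v×B) = (1.602×10⁻¹⁹ C)·(-46.0, 0, 5.76×10⁴) = (-7.37×10⁻¹⁸, 0, 9.23×10⁻¹⁵) N.
|a| = |F|/m = 9.231×10⁻¹⁵/9.109×10⁻³¹ ≈ 1.01×10¹⁶ m/s².

|a| ≈ 1.01×10¹⁶ m/s²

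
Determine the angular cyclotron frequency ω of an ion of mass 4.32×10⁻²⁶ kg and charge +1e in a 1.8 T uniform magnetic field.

ω ≈ 6.7×10⁶ rad/s

ω = |q|B/m.
ω = (1.602×10⁻¹⁹)(1.8)/4.32×10⁻²⁶ ≈ 6.7×10⁶ rad/s.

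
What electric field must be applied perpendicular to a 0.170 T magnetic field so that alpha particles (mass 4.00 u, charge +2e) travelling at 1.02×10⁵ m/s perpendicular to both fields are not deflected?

E = 1.73×10⁴ V/m

For straight-line motion qE = qvB, so E = vB.
E = 1.02×10⁵ × 0.170 = 1.73×10⁴ V/m.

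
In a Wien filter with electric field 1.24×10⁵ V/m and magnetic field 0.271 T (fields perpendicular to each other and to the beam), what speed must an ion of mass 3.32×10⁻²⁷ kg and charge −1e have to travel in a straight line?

v = 4.58×10⁵ m/s

For undeflected motion the electric and magnetic forces balance: qE = qvB.
v = E/B = 1.24×10⁵/0.271 = 4.58×10⁵ m/s.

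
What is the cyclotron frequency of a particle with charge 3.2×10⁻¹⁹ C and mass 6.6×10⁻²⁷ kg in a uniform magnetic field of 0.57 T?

f ≈ 4.4×10⁶ Hz

f = |q|B/(2πm).
f = (3.2×10⁻¹⁹)(0.57)/(2π·6.6×10⁻²⁷) ≈ 4.4×10⁶ Hz.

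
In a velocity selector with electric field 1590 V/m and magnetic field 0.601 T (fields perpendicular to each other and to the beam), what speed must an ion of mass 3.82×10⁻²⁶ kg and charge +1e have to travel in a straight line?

For undeflected motion the electric and magnetic forces balance: qE = qvB.
v = E/B = 1590/0.601 = 2650 m/s.

v = 2650 m/s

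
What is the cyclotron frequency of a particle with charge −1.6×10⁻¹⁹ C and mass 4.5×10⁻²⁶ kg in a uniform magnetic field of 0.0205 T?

f ≈ 1.16×10⁴ Hz

f = |q|B/(2πm).
f = (1.6×10⁻¹⁹)(0.0205)/(2π·4.5×10⁻²⁶) ≈ 1.16×10⁴ Hz.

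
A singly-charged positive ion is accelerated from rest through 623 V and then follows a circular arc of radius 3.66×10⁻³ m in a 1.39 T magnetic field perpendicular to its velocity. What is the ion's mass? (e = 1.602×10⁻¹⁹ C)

m ≈ 3.33×10⁻²⁷ kg

Combine |q|V = ½mv² and r = mv/(|q|B): eliminate v to get m = qB²r²/(2V).
m = (1.602×10⁻¹⁹)(1.39)²(3.66×10⁻³)²/(2·623) ≈ 3.33×10⁻²⁷ kg.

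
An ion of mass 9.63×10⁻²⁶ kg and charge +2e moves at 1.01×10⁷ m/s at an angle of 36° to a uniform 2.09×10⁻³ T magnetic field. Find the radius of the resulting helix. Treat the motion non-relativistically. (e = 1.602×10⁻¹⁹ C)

v⊥ = v sinθ = 1.01×10⁷·sin36° ≈ 5.937×10⁶ m/s.
r = m v⊥/(|q|B) = (9.63×10⁻²⁶)(5.937×10⁶)/((3.204×10⁻¹⁹)(2.09×10⁻³)) ≈ 854 m.

r ≈ 854 m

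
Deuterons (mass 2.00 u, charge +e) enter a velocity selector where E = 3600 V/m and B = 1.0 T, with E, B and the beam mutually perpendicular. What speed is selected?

v = 3600 m/s

For undeflected motion the electric and magnetic forces balance: qE = qvB.
v = E/B = 3600/1.0 = 3600 m/s.
The result is independent of the particle's charge and mass.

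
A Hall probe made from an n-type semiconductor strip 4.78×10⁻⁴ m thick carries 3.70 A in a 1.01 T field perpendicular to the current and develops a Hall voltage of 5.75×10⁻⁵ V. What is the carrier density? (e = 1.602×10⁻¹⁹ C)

From V_H = IB/(n e t), n = IB/(V_H e t).
n = (3.70)(1.01)/((5.75×10⁻⁵)(1.602×10⁻¹⁹)(4.78×10⁻⁴)) ≈ 8.49×10²⁶ m⁻³.

n ≈ 8.49×10²⁶ m⁻³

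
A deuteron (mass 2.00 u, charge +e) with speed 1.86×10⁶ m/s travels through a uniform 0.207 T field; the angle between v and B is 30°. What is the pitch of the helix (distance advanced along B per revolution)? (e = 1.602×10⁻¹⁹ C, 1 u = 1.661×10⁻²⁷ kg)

p ≈ 1.01 m

v∥ = v cosθ = 1.86×10⁶·cos30° ≈ 1.611×10⁶ m/s.
T = 2πm/(|q|B) = 2π(3.322×10⁻²⁷)/((1.602×10⁻¹⁹)(0.207)) ≈ 6.294×10⁻⁷ s.
pitch = v∥ T = (1.611×10⁶)(6.294×10⁻⁷) ≈ 1.01 m.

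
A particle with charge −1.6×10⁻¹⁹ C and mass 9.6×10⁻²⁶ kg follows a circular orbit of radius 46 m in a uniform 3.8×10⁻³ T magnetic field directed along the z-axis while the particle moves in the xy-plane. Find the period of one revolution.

The cyclotron period depends only on m, q, B: T = 2πm/(|q|B).
T = 2π(9.6×10⁻²⁶)/((1.6×10⁻¹⁹)(3.8×10⁻³)) ≈ 9.9×10⁻⁴ s.

T ≈ 9.9×10⁻⁴ s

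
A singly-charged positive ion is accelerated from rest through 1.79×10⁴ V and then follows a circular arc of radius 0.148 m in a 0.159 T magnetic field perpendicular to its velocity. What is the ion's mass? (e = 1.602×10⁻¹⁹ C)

m ≈ 2.48×10⁻²⁷ kg

Combine |q|V = ½mv² and r = mv/(|q|B): eliminate v to get m = qB²r²/(2V).
m = (1.602×10⁻¹⁹)(0.159)²(0.148)²/(2·1.79×10⁴) ≈ 2.48×10⁻²⁷ kg.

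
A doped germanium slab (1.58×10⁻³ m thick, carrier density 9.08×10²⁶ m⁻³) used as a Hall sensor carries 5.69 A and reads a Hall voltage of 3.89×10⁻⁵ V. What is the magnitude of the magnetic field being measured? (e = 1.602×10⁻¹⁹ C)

From V_H = IB/(n e t), B = V_H n e t / I.
B = (3.89×10⁻⁵)(9.08×10²⁶)(1.602×10⁻¹⁹)(1.58×10⁻³)/5.69 ≈ 1.57 T.

B ≈ 1.57 T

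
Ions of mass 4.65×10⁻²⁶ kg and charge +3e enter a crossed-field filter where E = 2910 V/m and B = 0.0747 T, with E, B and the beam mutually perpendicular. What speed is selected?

v = 3.90×10⁴ m/s

For undeflected motion the electric and magnetic forces balance: qE = qvB.
v = E/B = 2910/0.0747 = 3.90×10⁴ m/s.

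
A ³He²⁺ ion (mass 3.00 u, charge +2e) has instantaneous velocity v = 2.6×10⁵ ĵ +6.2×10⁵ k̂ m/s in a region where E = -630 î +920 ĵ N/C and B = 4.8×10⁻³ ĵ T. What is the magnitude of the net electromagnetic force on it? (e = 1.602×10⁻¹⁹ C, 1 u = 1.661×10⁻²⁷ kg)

v×B = (-2980, 0, 0) N/C.
E + v×B = (-3610, 920, 0) N/C.
F = q(E + v×B) = (3.204×10⁻¹⁹ C)·(-3610, 920, 0) = (-1.16×10⁻¹⁵, 2.95×10⁻¹⁶, 0) N.
|F| = 1.19×10⁻¹⁵ N.

|F| ≈ 1.19×10⁻¹⁵ N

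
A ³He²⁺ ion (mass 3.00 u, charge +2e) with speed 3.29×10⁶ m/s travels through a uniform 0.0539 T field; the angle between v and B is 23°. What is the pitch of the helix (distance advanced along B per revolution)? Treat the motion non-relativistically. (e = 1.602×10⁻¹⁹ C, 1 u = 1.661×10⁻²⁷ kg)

p ≈ 5.49 m

v∥ = v cosθ = 3.29×10⁶·cos23° ≈ 3.028×10⁶ m/s.
T = 2πm/(|q|B) = 2π(4.983×10⁻²⁷)/((3.204×10⁻¹⁹)(0.0539)) ≈ 1.813×10⁻⁶ s.
pitch = v∥ T = (3.028×10⁶)(1.813×10⁻⁶) ≈ 5.49 m.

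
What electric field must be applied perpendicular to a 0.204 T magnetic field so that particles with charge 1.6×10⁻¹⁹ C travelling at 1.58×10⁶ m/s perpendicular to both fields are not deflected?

For straight-line motion qE = qvB, so E = vB.
E = 1.58×10⁶ × 0.204 = 3.22×10⁵ V/m.

E = 3.22×10⁵ V/m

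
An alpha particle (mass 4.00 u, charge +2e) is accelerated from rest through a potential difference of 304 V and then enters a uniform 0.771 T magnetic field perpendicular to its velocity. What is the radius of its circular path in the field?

r ≈ 4.61×10⁻³ m

Acceleration: |q|V = ½mv² ⇒ v = √(2|q|V/m) = √(2·3.204×10⁻¹⁹·304/6.644×10⁻²⁷) ≈ 1.712×10⁵ m/s.
In the field: r = mv/(|q|B) = (6.644×10⁻²⁷)(1.712×10⁵)/((3.204×10⁻¹⁹)(0.771)) ≈ 4.61×10⁻³ m.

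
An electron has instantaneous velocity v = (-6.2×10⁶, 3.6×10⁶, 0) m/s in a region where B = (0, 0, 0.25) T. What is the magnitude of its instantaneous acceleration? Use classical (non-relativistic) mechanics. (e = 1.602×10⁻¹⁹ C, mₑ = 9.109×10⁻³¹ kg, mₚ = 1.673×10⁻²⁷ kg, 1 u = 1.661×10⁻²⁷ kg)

v×B = (9.00×10⁵, 1.55×10⁶, 0) N/C.
F = q v×B = (−1.602×10⁻¹⁹ C)·(9.00×10⁵, 1.55×10⁶, 0) = (-1.44×10⁻¹³, -2.48×10⁻¹³, 0) N.
|a| = |F|/m = 2.871×10⁻¹³/9.109×10⁻³¹ ≈ 3.15×10¹⁷ m/s².

|a| ≈ 3.15×10¹⁷ m/s²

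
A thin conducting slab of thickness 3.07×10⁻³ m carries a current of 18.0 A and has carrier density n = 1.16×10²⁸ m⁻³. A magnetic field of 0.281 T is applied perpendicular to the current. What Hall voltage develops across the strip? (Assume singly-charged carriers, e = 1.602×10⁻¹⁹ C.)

V_H = IB/(n e t).
V_H = (18.0)(0.281)/((1.16×10²⁸)(1.602×10⁻¹⁹)(3.07×10⁻³)) ≈ 8.87×10⁻⁷ V.

V_H ≈ 8.87×10⁻⁷ V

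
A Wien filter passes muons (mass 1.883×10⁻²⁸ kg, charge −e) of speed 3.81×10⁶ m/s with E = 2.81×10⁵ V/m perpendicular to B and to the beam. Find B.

Balance of forces in the selector: qE = qvB ⇒ B = E/v.
B = 2.81×10⁵/3.81×10⁶ = 0.0738 T.

B = 0.0738 T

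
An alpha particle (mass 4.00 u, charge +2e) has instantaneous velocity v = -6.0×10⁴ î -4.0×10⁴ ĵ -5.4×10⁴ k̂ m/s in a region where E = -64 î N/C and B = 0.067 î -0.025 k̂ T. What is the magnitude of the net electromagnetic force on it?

|F| ≈ 1.88×10⁻¹⁵ N

v×B = (1000, -5120, 2680) N/C.
E + v×B = (936, -5120, 2680) N/C.
F = q(E + v×B) = (3.204×10⁻¹⁹ C)·(936, -5120, 2680) = (3.00×10⁻¹⁶, -1.64×10⁻¹⁵, 8.59×10⁻¹⁶) N.
|F| = 1.88×10⁻¹⁵ N.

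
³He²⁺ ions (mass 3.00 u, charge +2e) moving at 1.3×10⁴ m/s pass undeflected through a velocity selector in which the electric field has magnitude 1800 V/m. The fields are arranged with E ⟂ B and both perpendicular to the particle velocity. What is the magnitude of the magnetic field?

B = 0.14 T

Balance of forces in the selector: qE = qvB ⇒ B = E/v.
B = 1800/1.3×10⁴ = 0.14 T.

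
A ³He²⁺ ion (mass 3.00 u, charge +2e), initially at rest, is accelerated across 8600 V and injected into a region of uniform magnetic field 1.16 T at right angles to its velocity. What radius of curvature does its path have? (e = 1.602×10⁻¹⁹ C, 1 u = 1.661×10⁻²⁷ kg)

r ≈ 0.0141 m

Acceleration: |q|V = ½mv² ⇒ v = √(2|q|V/m) = √(2·3.204×10⁻¹⁹·8600/4.983×10⁻²⁷) ≈ 1.052×10⁶ m/s.
In the field: r = mv/(|q|B) = (4.983×10⁻²⁷)(1.052×10⁶)/((3.204×10⁻¹⁹)(1.16)) ≈ 0.0141 m.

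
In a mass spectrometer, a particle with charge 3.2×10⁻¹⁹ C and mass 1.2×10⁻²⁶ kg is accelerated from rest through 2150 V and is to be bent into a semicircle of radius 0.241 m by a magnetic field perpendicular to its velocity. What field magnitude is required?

B ≈ 0.0527 T

v = √(2|q|V/m) = √(2·3.2×10⁻¹⁹·2150/1.2×10⁻²⁶) ≈ 3.386×10⁵ m/s.
B = mv/(|q|r) = (1.2×10⁻²⁶)(3.386×10⁵)/((3.2×10⁻¹⁹)(0.241)) ≈ 0.0527 T.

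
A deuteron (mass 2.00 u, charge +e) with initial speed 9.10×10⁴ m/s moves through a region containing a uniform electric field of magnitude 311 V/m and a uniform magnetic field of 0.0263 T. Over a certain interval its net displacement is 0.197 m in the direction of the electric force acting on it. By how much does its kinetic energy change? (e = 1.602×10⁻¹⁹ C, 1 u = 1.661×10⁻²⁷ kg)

ΔKE ≈ 9.81×10⁻¹⁸ J

The magnetic force is always ⟂ v and does no work; only the electric force changes KE.
ΔKE = F_E · d = |q|E d = (1.602×10⁻¹⁹)(311)(0.197) ≈ 9.81×10⁻¹⁸ J.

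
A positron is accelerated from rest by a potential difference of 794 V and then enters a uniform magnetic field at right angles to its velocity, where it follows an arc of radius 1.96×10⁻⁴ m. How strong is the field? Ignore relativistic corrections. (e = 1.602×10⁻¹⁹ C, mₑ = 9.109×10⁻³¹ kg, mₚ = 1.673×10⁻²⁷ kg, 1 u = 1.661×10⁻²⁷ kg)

v = √(2|q|V/m) = √(2·1.602×10⁻¹⁹·794/9.109×10⁻³¹) ≈ 1.671×10⁷ m/s.
B = mv/(|q|r) = (9.109×10⁻³¹)(1.671×10⁷)/((1.602×10⁻¹⁹)(1.96×10⁻⁴)) ≈ 0.485 T.

B ≈ 0.485 T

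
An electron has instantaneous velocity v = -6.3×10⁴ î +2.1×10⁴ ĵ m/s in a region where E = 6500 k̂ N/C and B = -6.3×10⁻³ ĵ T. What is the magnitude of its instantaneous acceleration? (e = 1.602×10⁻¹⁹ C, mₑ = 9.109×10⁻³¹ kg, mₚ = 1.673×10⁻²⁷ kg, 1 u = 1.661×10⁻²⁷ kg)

|a| ≈ 1.21×10¹⁵ m/s²

v×B = (0, 0, 397) N/C.
E + v×B = (0, 0, 6900) N/C.
F = q(E + v×B) = (−1.602×10⁻¹⁹ C)·(0, 0, 6900) = (0, 0, -1.10×10⁻¹⁵) N.
|a| = |F|/m = 1.105×10⁻¹⁵/9.109×10⁻³¹ ≈ 1.21×10¹⁵ m/s².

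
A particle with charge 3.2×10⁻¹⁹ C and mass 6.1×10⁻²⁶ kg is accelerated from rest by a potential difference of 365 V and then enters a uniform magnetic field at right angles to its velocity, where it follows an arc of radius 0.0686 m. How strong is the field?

v = √(2|q|V/m) = √(2·3.2×10⁻¹⁹·365/6.1×10⁻²⁶) ≈ 6.188×10⁴ m/s.
B = mv/(|q|r) = (6.1×10⁻²⁶)(6.188×10⁴)/((3.2×10⁻¹⁹)(0.0686)) ≈ 0.172 T.

B ≈ 0.172 T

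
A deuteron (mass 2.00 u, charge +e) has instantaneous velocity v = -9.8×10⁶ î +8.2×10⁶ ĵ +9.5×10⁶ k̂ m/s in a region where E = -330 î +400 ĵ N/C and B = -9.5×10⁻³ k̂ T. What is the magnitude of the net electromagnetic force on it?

v×B = (-7.79×10⁴, -9.31×10⁴, 0) N/C.
E + v×B = (-7.82×10⁴, -9.27×10⁴, 0) N/C.
F = q(E + v×B) = (1.602×10⁻¹⁹ C)·(-7.82×10⁴, -9.27×10⁴, 0) = (-1.25×10⁻¹⁴, -1.49×10⁻¹⁴, 0) N.
|F| = 1.94×10⁻¹⁴ N.

|F| ≈ 1.94×10⁻¹⁴ N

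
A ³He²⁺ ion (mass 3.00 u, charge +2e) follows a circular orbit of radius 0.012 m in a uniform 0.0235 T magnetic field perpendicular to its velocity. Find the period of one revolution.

The cyclotron period depends only on m, q, B: T = 2πm/(|q|B).
T = 2π(4.983×10⁻²⁷)/((3.204×10⁻¹⁹)(0.0235)) ≈ 4.16×10⁻⁶ s.

T ≈ 4.16×10⁻⁶ s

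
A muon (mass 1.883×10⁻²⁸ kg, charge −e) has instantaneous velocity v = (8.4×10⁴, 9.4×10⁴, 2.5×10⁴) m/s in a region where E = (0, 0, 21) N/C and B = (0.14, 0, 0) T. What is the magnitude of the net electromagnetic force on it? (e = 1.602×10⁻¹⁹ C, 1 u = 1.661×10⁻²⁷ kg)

v×B = (0, 3500, -1.32×10⁴) N/C.
E + v×B = (0, 3500, -1.31×10⁴) N/C.
F = q(E + v×B) = (−1.602×10⁻¹⁹ C)·(0, 3500, -1.31×10⁴) = (0, -5.61×10⁻¹⁶, 2.10×10⁻¹⁵) N.
|F| = 2.18×10⁻¹⁵ N.

|F| ≈ 2.18×10⁻¹⁵ N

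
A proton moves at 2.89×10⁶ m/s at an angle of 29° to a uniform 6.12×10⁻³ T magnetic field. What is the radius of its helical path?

r ≈ 2.39 m

v⊥ = v sinθ = 2.89×10⁶·sin29° ≈ 1.401×10⁶ m/s.
r = m v⊥/(|q|B) = (1.673×10⁻²⁷)(1.401×10⁶)/((1.602×10⁻¹⁹)(6.12×10⁻³)) ≈ 2.39 m.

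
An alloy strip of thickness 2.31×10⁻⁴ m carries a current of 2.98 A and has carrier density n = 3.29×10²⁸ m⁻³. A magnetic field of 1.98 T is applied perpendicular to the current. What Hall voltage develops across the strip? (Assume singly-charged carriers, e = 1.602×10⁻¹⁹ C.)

V_H = IB/(n e t).
V_H = (2.98)(1.98)/((3.29×10²⁸)(1.602×10⁻¹⁹)(2.31×10⁻⁴)) ≈ 4.85×10⁻⁶ V.

V_H ≈ 4.85×10⁻⁶ V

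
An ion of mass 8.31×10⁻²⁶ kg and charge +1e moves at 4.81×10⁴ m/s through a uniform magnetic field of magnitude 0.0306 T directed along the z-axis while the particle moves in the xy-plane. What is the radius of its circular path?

The magnetic force provides the centripetal force: |q|vB = mv²/r.
r = mv/(|q|B) = (8.31×10⁻²⁶)(4.81×10⁴)/((1.602×10⁻¹⁹)(0.0306)) ≈ 0.815 m.

r ≈ 0.815 m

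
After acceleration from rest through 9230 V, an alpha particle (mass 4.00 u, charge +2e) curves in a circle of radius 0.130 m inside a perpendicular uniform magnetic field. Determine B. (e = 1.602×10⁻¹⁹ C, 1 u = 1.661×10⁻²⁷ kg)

v = √(2|q|V/m) = √(2·3.204×10⁻¹⁹·9230/6.644×10⁻²⁷) ≈ 9.435×10⁵ m/s.
B = mv/(|q|r) = (6.644×10⁻²⁷)(9.435×10⁵)/((3.204×10⁻¹⁹)(0.130)) ≈ 0.151 T.

B ≈ 0.151 T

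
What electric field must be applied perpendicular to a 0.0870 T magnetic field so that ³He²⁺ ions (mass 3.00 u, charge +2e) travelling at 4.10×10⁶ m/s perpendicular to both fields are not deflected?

For straight-line motion qE = qvB, so E = vB.
E = 4.10×10⁶ × 0.0870 = 3.57×10⁵ V/m.

E = 3.57×10⁵ V/m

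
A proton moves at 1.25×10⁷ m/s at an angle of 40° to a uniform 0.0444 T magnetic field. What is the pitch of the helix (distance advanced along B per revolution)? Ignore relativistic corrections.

p ≈ 14.2 m

v∥ = v cosθ = 1.25×10⁷·cos40° ≈ 9.576×10⁶ m/s.
T = 2πm/(|q|B) = 2π(1.673×10⁻²⁷)/((1.602×10⁻¹⁹)(0.0444)) ≈ 1.478×10⁻⁶ s.
pitch = v∥ T = (9.576×10⁶)(1.478×10⁻⁶) ≈ 14.2 m.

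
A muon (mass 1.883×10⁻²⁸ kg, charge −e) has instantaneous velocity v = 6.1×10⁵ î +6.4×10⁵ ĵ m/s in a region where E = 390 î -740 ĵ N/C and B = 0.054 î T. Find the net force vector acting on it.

v×B = (0, 0, -3.46×10⁴) N/C.
E + v×B = (390, -740, -3.46×10⁴) N/C.
F = q(E + v×B) = (−1.602×10⁻¹⁹ C)·(390, -740, -3.46×10⁴) = (-6.25×10⁻¹⁷, 1.19×10⁻¹⁶, 5.54×10⁻¹⁵) N.

F ≈ (-6.25×10⁻¹⁷, 1.19×10⁻¹⁶, 5.54×10⁻¹⁵) N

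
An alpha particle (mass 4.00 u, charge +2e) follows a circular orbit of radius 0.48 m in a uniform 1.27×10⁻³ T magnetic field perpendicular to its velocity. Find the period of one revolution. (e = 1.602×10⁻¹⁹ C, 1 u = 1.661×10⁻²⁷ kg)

T ≈ 1.03×10⁻⁴ s

The cyclotron period depends only on m, q, B: T = 2πm/(|q|B).
T = 2π(6.644×10⁻²⁷)/((3.204×10⁻¹⁹)(1.27×10⁻³)) ≈ 1.03×10⁻⁴ s.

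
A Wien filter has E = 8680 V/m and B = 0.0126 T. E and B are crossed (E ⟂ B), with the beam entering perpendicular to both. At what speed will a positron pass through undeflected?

v = 6.89×10⁵ m/s

Zero net Lorentz force requires |qE| = |q v×B|, i.e. E = vB.
v = E/B = 8680/0.0126 = 6.89×10⁵ m/s.
The result is independent of the particle's charge and mass.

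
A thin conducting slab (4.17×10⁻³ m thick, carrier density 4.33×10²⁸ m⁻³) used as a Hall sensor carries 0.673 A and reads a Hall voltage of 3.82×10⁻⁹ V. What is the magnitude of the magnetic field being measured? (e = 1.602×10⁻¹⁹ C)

B ≈ 0.164 T

From V_H = IB/(n e t), B = V_H n e t / I.
B = (3.82×10⁻⁹)(4.33×10²⁸)(1.602×10⁻¹⁹)(4.17×10⁻³)/0.673 ≈ 0.164 T.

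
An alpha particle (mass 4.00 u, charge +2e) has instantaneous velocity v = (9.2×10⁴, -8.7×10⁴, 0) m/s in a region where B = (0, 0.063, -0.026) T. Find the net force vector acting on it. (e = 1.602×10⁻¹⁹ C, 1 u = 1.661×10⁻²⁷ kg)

v×B = (2260, 2390, 5800) N/C.
F = q v×B = (3.204×10⁻¹⁹ C)·(2260, 2390, 5800) = (7.25×10⁻¹⁶, 7.66×10⁻¹⁶, 1.86×10⁻¹⁵) N.

F ≈ (7.25×10⁻¹⁶, 7.66×10⁻¹⁶, 1.86×10⁻¹⁵) N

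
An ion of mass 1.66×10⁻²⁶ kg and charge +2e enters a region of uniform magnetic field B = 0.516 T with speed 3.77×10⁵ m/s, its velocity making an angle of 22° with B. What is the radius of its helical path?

r ≈ 0.0142 m

v⊥ = v sinθ = 3.77×10⁵·sin22° ≈ 1.412×10⁵ m/s.
r = m v⊥/(|q|B) = (1.66×10⁻²⁶)(1.412×10⁵)/((3.204×10⁻¹⁹)(0.516)) ≈ 0.0142 m.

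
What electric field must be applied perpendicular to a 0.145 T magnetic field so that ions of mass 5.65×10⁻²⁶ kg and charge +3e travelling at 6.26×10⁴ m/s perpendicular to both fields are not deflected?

E = 9080 V/m

For straight-line motion qE = qvB, so E = vB.
E = 6.26×10⁴ × 0.145 = 9080 V/m.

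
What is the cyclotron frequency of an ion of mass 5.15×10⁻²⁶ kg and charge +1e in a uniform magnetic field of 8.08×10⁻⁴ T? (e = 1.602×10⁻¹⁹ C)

f = |q|B/(2πm).
f = (1.602×10⁻¹⁹)(8.08×10⁻⁴)/(2π·5.15×10⁻²⁶) ≈ 400 Hz.

f ≈ 400 Hz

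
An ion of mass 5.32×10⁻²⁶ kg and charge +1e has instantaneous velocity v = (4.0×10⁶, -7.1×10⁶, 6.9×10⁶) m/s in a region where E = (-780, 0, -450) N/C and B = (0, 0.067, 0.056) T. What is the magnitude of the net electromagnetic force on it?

|F| ≈ 1.49×10⁻¹³ N

v×B = (-8.60×10⁵, -2.24×10⁵, 2.68×10⁵) N/C.
E + v×B = (-8.61×10⁵, -2.24×10⁵, 2.68×10⁵) N/C.
F = q(E + v×B) = (1.602×10⁻¹⁹ C)·(-8.61×10⁵, -2.24×10⁵, 2.68×10⁵) = (-1.38×10⁻¹³, -3.59×10⁻¹⁴, 4.29×10⁻¹⁴) N.
|F| = 1.49×10⁻¹³ N.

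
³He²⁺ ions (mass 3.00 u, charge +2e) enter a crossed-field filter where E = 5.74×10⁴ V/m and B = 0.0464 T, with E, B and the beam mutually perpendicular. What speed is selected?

For undeflected motion the electric and magnetic forces balance: qE = qvB.
v = E/B = 5.74×10⁴/0.0464 = 1.24×10⁶ m/s.
The result is independent of the particle's charge and mass.

v = 1.24×10⁶ m/s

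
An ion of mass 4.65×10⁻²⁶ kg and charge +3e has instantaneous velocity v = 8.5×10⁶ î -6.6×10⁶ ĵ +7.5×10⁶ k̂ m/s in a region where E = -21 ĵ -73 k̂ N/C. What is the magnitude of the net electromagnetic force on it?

|F| ≈ 3.65×10⁻¹⁷ N

Only an electric field acts, so F = qE = (4.806×10⁻¹⁹ C)·(0, -21.0, -73.0) = (0, -1.01×10⁻¹⁷, -3.51×10⁻¹⁷) N.
|F| = 3.65×10⁻¹⁷ N.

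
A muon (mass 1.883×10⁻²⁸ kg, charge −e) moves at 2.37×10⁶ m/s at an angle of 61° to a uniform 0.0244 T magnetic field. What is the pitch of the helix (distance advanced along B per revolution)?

p ≈ 0.348 m

v∥ = v cosθ = 2.37×10⁶·cos61° ≈ 1.149×10⁶ m/s.
T = 2πm/(|q|B) = 2π(1.883×10⁻²⁸)/((1.602×10⁻¹⁹)(0.0244)) ≈ 3.027×10⁻⁷ s.
pitch = v∥ T = (1.149×10⁶)(3.027×10⁻⁷) ≈ 0.348 m.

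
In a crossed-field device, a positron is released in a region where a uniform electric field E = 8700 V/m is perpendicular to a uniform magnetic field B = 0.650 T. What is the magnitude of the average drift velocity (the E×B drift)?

v_d ≈ 1.34×10⁴ m/s

The steady drift has the magnetic force balancing the electric force, so v_d = E/B.
v_d = 8700/0.650 = 1.34×10⁴ m/s.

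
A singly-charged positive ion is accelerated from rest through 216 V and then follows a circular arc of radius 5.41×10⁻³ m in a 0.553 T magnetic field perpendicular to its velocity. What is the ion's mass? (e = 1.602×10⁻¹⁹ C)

Combine |q|V = ½mv² and r = mv/(|q|B): eliminate v to get m = qB²r²/(2V).
m = (1.602×10⁻¹⁹)(0.553)²(5.41×10⁻³)²/(2·216) ≈ 3.32×10⁻²⁷ kg.

m ≈ 3.32×10⁻²⁷ kg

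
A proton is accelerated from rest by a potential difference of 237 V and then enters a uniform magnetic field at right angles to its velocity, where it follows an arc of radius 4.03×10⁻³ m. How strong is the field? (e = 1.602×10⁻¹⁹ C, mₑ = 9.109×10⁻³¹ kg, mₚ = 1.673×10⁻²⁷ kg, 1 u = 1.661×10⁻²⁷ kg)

v = √(2|q|V/m) = √(2·1.602×10⁻¹⁹·237/1.673×10⁻²⁷) ≈ 2.130×10⁵ m/s.
B = mv/(|q|r) = (1.673×10⁻²⁷)(2.130×10⁵)/((1.602×10⁻¹⁹)(4.03×10⁻³)) ≈ 0.552 T.

B ≈ 0.552 T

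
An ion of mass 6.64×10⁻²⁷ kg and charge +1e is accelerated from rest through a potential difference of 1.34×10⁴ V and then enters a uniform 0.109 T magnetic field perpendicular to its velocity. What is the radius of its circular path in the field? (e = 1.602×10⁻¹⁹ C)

Acceleration: |q|V = ½mv² ⇒ v = √(2|q|V/m) = √(2·1.602×10⁻¹⁹·1.34×10⁴/6.64×10⁻²⁷) ≈ 8.041×10⁵ m/s.
In the field: r = mv/(|q|B) = (6.64×10⁻²⁷)(8.041×10⁵)/((1.602×10⁻¹⁹)(0.109)) ≈ 0.306 m.

r ≈ 0.306 m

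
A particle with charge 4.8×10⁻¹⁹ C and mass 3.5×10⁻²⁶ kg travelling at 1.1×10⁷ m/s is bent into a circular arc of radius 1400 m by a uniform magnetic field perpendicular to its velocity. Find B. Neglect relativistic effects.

From |q|vB = mv²/r, B = mv/(|q|r).
B = (3.5×10⁻²⁶)(1.1×10⁷)/((4.8×10⁻¹⁹)(1400)) ≈ 5.7×10⁻⁴ T.

B ≈ 5.7×10⁻⁴ T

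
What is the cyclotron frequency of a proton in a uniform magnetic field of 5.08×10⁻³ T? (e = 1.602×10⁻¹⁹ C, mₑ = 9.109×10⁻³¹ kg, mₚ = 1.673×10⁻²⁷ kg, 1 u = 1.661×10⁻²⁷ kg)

f ≈ 7.74×10⁴ Hz

f = |q|B/(2πm).
f = (1.602×10⁻¹⁹)(5.08×10⁻³)/(2π·1.673×10⁻²⁷) ≈ 7.74×10⁴ Hz.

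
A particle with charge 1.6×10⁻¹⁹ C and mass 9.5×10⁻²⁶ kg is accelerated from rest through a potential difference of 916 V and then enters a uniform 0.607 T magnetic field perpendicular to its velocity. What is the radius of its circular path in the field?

Acceleration: |q|V = ½mv² ⇒ v = √(2|q|V/m) = √(2·1.6×10⁻¹⁹·916/9.5×10⁻²⁶) ≈ 5.555×10⁴ m/s.
In the field: r = mv/(|q|B) = (9.5×10⁻²⁶)(5.555×10⁴)/((1.6×10⁻¹⁹)(0.607)) ≈ 0.0543 m.

r ≈ 0.0543 m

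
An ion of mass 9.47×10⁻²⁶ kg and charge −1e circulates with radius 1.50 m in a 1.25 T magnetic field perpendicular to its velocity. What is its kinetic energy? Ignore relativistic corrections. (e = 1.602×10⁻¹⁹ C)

v = |q|Br/m, then KE = ½mv² = (qBr)²/(2m).
v = (1.602×10⁻¹⁹)(1.25)(1.50)/9.47×10⁻²⁶ ≈ 3.172×10⁶ m/s.
KE = ½(9.47×10⁻²⁶)(3.172×10⁶)² ≈ 4.76×10⁻¹³ J.

KE ≈ 4.76×10⁻¹³ J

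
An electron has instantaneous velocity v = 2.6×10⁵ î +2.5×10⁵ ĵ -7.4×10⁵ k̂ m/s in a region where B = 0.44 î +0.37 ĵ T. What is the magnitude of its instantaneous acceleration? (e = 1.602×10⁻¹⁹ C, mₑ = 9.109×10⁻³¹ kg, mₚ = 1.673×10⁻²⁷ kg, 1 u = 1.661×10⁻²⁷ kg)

|a| ≈ 7.49×10¹⁶ m/s²

v×B = (2.74×10⁵, -3.26×10⁵, -1.38×10⁴) N/C.
F = q v×B = (−1.602×10⁻¹⁹ C)·(2.74×10⁵, -3.26×10⁵, -1.38×10⁴) = (-4.39×10⁻¹⁴, 5.22×10⁻¹⁴, 2.21×10⁻¹⁵) N.
|a| = |F|/m = 6.819×10⁻¹⁴/9.109×10⁻³¹ ≈ 7.49×10¹⁶ m/s².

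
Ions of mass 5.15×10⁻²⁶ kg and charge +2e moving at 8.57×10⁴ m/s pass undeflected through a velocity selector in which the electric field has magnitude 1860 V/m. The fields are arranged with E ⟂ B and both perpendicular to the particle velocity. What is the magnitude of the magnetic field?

B = 0.0217 T

Balance of forces in the selector: qE = qvB ⇒ B = E/v.
B = 1860/8.57×10⁴ = 0.0217 T.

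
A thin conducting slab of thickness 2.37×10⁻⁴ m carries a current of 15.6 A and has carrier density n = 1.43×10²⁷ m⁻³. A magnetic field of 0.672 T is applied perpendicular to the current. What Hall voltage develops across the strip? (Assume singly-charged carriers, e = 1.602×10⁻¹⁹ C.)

V_H ≈ 1.93×10⁻⁴ V

V_H = IB/(n e t).
V_H = (15.6)(0.672)/((1.43×10²⁷)(1.602×10⁻¹⁹)(2.37×10⁻⁴)) ≈ 1.93×10⁻⁴ V.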